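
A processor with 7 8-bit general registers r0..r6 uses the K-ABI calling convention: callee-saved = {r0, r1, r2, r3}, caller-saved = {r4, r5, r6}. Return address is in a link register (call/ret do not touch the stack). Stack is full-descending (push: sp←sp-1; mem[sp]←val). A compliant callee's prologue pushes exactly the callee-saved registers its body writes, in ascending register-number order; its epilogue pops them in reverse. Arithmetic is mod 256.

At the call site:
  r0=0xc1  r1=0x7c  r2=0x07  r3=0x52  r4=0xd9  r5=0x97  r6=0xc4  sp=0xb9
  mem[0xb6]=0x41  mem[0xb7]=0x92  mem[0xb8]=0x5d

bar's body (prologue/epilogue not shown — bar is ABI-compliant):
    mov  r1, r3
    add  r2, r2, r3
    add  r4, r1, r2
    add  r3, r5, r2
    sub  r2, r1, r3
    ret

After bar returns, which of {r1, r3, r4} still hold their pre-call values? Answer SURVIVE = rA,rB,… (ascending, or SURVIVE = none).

prologue: push r1 -> mem[0xb8]=0x7c, sp=0xb8
prologue: push r2 -> mem[0xb7]=0x07, sp=0xb7
prologue: push r3 -> mem[0xb6]=0x52, sp=0xb6
body[0] mov  r1, r3 -> r1=0x52
body[1] add  r2, r2, r3 -> r2=0x59
body[2] add  r4, r1, r2 -> r4=0xab
body[3] add  r3, r5, r2 -> r3=0xf0
body[4] sub  r2, r1, r3 -> r2=0x62
epilogue: pop r3=0x52, sp=0xb7
epilogue: pop r2=0x07, sp=0xb8
epilogue: pop r1=0x7c, sp=0xb9
r1: callee-saved, written=True
r3: callee-saved, written=True
r4: caller-saved, written=True

SURVIVE = r1,r3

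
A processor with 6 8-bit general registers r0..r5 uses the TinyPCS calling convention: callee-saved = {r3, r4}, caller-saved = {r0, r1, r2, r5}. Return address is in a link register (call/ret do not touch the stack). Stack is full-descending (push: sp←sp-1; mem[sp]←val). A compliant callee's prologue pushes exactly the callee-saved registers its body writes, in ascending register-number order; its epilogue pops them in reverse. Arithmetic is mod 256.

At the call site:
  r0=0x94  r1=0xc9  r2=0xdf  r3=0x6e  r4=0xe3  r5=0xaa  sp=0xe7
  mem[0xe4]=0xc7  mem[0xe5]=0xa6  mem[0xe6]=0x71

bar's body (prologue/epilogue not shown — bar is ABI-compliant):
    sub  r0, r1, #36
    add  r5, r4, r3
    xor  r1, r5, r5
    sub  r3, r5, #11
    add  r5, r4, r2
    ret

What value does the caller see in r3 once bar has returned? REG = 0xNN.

prologue: push r3 -> mem[0xe6]=0x6e, sp=0xe6
body[0] sub  r0, r1, #36 -> r0=0xa5
body[1] add  r5, r4, r3 -> r5=0x51
body[2] xor  r1, r5, r5 -> r1=0x00
body[3] sub  r3, r5, #11 -> r3=0x46
body[4] add  r5, r4, r2 -> r5=0xc2
epilogue: pop r3=0x6e, sp=0xe7
r3 is callee-saved -> restored

REG = 0x6e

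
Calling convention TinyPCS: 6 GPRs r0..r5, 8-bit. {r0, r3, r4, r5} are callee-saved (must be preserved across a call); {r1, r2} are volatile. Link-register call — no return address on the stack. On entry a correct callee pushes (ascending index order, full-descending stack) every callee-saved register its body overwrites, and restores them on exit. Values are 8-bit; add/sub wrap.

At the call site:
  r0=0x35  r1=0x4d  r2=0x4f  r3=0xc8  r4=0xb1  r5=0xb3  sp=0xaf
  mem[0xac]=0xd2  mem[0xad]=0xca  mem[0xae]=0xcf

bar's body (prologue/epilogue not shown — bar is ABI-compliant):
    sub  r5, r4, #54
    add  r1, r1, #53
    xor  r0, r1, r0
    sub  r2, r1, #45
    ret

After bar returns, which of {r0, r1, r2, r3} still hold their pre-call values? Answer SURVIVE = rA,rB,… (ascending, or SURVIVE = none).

SURVIVE = r0,r3

prologue: push r0 → mem[0xae]=0x35, sp=0xae
prologue: push r5 → mem[0xad]=0xb3, sp=0xad
body[0] sub  r5, r4, #54 → r5=0x7b
body[1] add  r1, r1, #53 → r1=0x82
body[2] xor  r0, r1, r0 → r0=0xb7
body[3] sub  r2, r1, #45 → r2=0x55
epilogue: pop r5=0xb3, sp=0xae
epilogue: pop r0=0x35, sp=0xaf
r0: callee-saved, written=True
r1: caller-saved, written=True
r2: caller-saved, written=True
r3: callee-saved, written=False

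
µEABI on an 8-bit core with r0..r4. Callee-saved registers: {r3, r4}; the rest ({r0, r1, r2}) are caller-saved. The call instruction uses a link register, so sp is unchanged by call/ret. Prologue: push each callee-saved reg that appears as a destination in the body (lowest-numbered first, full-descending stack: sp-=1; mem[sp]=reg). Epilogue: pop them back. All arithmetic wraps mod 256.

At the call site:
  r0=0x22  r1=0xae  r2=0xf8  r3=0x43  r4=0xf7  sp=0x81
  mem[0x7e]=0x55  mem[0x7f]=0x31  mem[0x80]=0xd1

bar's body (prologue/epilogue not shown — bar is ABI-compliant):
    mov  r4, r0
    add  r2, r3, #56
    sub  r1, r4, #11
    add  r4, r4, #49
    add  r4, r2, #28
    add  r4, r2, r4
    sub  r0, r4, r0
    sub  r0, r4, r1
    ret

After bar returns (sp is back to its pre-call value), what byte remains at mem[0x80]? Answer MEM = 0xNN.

prologue: push r4 → mem[0x80]=0xf7, sp=0x80
body[0] mov  r4, r0 → r4=0x22
body[1] add  r2, r3, #56 → r2=0x7b
body[2] sub  r1, r4, #11 → r1=0x17
body[3] add  r4, r4, #49 → r4=0x53
body[4] add  r4, r2, #28 → r4=0x97
body[5] add  r4, r2, r4 → r4=0x12
body[6] sub  r0, r4, r0 → r0=0xf0
body[7] sub  r0, r4, r1 → r0=0xfb
epilogue: pop r4=0xf7, sp=0x81
prologue pushed ['r4'] at ['0x80']

MEM = 0xf7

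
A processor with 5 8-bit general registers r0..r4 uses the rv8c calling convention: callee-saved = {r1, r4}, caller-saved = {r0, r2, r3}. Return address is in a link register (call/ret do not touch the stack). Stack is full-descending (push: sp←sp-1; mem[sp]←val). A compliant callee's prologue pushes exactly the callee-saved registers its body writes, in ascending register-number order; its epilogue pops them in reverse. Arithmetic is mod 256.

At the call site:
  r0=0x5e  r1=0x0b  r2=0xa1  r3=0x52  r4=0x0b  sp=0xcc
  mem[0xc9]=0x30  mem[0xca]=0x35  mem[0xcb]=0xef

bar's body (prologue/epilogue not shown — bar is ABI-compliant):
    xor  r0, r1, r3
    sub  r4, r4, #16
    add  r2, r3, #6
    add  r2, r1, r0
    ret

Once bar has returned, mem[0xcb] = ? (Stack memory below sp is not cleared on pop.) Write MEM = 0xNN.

MEM = 0x0b

prologue: push r4 → mem[0xcb]=0x0b, sp=0xcb
body[0] xor  r0, r1, r3 → r0=0x59
body[1] sub  r4, r4, #16 → r4=0xfb
body[2] add  r2, r3, #6 → r2=0x58
body[3] add  r2, r1, r0 → r2=0x64
epilogue: pop r4=0x0b, sp=0xcc
prologue pushed ['r4'] at ['0xcb']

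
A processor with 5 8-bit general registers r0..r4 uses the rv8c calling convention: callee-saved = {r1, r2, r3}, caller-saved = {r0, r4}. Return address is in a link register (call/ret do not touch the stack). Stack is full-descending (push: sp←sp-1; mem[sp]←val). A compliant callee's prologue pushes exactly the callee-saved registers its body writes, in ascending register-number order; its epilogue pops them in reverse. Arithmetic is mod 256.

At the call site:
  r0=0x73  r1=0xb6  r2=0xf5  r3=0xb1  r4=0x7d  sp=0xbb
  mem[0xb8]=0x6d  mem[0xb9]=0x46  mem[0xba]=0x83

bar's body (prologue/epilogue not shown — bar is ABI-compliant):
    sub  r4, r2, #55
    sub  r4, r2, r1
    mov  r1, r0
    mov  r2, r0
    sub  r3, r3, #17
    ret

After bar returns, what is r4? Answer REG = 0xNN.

prologue: push r1 → mem[0xba]=0xb6, sp=0xba
prologue: push r2 → mem[0xb9]=0xf5, sp=0xb9
prologue: push r3 → mem[0xb8]=0xb1, sp=0xb8
body[0] sub  r4, r2, #55 → r4=0xbe
body[1] sub  r4, r2, r1 → r4=0x3f
body[2] mov  r1, r0 → r1=0x73
body[3] mov  r2, r0 → r2=0x73
body[4] sub  r3, r3, #17 → r3=0xa0
epilogue: pop r3=0xb1, sp=0xb9
epilogue: pop r2=0xf5, sp=0xba
epilogue: pop r1=0xb6, sp=0xbb
r4 is caller-saved → body value

REG = 0x3f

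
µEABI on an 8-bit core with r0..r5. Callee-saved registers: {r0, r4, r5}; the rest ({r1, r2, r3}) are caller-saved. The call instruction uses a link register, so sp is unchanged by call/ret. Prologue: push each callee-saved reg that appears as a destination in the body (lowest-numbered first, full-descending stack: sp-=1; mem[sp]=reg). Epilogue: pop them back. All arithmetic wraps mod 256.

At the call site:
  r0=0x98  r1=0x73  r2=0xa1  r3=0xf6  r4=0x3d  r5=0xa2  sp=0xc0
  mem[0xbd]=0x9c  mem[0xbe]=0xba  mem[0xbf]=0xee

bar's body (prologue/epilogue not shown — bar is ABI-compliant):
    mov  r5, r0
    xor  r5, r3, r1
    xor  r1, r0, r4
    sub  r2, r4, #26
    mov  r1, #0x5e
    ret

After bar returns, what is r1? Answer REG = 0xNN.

REG = 0x5e

prologue: push r5 → mem[0xbf]=0xa2, sp=0xbf
body[0] mov  r5, r0 → r5=0x98
body[1] xor  r5, r3, r1 → r5=0x85
body[2] xor  r1, r0, r4 → r1=0xa5
body[3] sub  r2, r4, #26 → r2=0x23
body[4] mov  r1, #0x5e → r1=0x5e
epilogue: pop r5=0xa2, sp=0xc0
r1 is caller-saved → body value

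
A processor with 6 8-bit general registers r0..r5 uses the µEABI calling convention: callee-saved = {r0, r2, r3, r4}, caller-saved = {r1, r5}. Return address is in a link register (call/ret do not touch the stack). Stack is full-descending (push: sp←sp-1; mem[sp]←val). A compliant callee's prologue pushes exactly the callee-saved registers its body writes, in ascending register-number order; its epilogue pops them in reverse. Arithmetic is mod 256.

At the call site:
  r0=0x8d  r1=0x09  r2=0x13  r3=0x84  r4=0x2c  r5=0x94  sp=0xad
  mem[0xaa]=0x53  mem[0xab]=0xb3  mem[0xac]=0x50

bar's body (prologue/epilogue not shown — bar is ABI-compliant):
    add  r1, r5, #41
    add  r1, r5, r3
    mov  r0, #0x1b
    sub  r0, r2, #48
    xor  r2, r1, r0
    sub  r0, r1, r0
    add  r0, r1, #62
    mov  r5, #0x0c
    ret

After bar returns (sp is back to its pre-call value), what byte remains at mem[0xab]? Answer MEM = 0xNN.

prologue: push r0 -> mem[0xac]=0x8d, sp=0xac
prologue: push r2 -> mem[0xab]=0x13, sp=0xab
body[0] add  r1, r5, #41 -> r1=0xbd
body[1] add  r1, r5, r3 -> r1=0x18
body[2] mov  r0, #0x1b -> r0=0x1b
body[3] sub  r0, r2, #48 -> r0=0xe3
body[4] xor  r2, r1, r0 -> r2=0xfb
body[5] sub  r0, r1, r0 -> r0=0x35
body[6] add  r0, r1, #62 -> r0=0x56
body[7] mov  r5, #0x0c -> r5=0x0c
epilogue: pop r2=0x13, sp=0xac
epilogue: pop r0=0x8d, sp=0xad
prologue pushed ['r0', 'r2'] at ['0xac', '0xab']

MEM = 0x13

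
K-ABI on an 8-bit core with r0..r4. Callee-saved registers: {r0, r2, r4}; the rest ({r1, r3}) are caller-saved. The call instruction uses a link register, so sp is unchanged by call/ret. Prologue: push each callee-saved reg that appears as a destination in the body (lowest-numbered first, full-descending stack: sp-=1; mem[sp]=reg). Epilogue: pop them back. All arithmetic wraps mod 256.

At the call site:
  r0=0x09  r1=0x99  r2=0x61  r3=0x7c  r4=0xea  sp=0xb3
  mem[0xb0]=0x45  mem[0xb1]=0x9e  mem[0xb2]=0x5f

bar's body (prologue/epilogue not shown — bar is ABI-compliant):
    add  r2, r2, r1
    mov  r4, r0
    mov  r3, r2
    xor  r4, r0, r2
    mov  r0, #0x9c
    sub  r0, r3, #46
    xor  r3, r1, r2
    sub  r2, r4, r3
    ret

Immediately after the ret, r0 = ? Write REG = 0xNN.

prologue: push r0 → mem[0xb2]=0x09, sp=0xb2
prologue: push r2 → mem[0xb1]=0x61, sp=0xb1
prologue: push r4 → mem[0xb0]=0xea, sp=0xb0
body[0] add  r2, r2, r1 → r2=0xfa
body[1] mov  r4, r0 → r4=0x09
body[2] mov  r3, r2 → r3=0xfa
body[3] xor  r4, r0, r2 → r4=0xf3
body[4] mov  r0, #0x9c → r0=0x9c
body[5] sub  r0, r3, #46 → r0=0xcc
body[6] xor  r3, r1, r2 → r3=0x63
body[7] sub  r2, r4, r3 → r2=0x90
epilogue: pop r4=0xea, sp=0xb1
epilogue: pop r2=0x61, sp=0xb2
epilogue: pop r0=0x09, sp=0xb3
r0 is callee-saved → restored

REG = 0x09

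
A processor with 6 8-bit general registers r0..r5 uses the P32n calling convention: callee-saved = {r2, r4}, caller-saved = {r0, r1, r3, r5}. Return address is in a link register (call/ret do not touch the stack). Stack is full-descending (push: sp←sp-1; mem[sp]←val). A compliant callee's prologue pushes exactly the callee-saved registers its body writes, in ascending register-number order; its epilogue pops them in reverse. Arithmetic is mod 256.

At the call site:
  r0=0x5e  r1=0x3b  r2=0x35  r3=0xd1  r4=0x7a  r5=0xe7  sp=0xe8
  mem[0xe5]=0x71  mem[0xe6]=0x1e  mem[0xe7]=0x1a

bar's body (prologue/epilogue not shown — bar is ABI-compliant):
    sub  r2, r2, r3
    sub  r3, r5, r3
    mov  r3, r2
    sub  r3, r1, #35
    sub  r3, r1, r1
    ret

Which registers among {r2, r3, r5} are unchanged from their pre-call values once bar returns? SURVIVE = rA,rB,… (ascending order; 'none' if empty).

SURVIVE = r2,r5

prologue: push r2 → mem[0xe7]=0x35, sp=0xe7
body[0] sub  r2, r2, r3 → r2=0x64
body[1] sub  r3, r5, r3 → r3=0x16
body[2] mov  r3, r2 → r3=0x64
body[3] sub  r3, r1, #35 → r3=0x18
body[4] sub  r3, r1, r1 → r3=0x00
epilogue: pop r2=0x35, sp=0xe8
r2: callee-saved, written=True
r3: caller-saved, written=True
r5: caller-saved, written=False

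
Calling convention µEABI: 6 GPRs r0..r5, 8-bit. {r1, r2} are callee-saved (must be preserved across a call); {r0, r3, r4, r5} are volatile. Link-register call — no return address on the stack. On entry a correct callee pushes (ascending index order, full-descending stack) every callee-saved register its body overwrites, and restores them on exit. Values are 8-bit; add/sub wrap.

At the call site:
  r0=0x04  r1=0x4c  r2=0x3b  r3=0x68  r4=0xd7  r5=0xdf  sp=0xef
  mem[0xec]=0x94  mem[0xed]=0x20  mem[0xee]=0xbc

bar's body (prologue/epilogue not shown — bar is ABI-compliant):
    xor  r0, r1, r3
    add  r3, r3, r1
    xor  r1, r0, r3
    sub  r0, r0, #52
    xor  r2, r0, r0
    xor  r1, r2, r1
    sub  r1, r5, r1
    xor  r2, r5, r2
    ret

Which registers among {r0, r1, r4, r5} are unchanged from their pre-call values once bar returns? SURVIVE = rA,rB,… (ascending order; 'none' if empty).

prologue: push r1 -> mem[0xee]=0x4c, sp=0xee
prologue: push r2 -> mem[0xed]=0x3b, sp=0xed
body[0] xor  r0, r1, r3 -> r0=0x24
body[1] add  r3, r3, r1 -> r3=0xb4
body[2] xor  r1, r0, r3 -> r1=0x90
body[3] sub  r0, r0, #52 -> r0=0xf0
body[4] xor  r2, r0, r0 -> r2=0x00
body[5] xor  r1, r2, r1 -> r1=0x90
body[6] sub  r1, r5, r1 -> r1=0x4f
body[7] xor  r2, r5, r2 -> r2=0xdf
epilogue: pop r2=0x3b, sp=0xee
epilogue: pop r1=0x4c, sp=0xef
r0: caller-saved, written=True
r1: callee-saved, written=True
r4: caller-saved, written=False
r5: caller-saved, written=False

SURVIVE = r1,r4,r5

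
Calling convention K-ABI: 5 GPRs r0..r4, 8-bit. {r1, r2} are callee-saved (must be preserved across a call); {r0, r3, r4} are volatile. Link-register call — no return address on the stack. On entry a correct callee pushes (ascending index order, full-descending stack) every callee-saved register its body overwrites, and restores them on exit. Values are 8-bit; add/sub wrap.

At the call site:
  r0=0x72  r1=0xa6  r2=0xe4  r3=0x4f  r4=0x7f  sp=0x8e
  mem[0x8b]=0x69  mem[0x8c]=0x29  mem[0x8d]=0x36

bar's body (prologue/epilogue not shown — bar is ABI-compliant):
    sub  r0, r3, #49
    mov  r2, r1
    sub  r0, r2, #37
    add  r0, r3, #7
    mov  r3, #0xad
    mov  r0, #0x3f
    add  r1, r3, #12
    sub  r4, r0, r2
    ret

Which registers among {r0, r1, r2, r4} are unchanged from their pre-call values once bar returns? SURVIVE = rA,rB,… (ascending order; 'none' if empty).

prologue: push r1 → mem[0x8d]=0xa6, sp=0x8d
prologue: push r2 → mem[0x8c]=0xe4, sp=0x8c
body[0] sub  r0, r3, #49 → r0=0x1e
body[1] mov  r2, r1 → r2=0xa6
body[2] sub  r0, r2, #37 → r0=0x81
body[3] add  r0, r3, #7 → r0=0x56
body[4] mov  r3, #0xad → r3=0xad
body[5] mov  r0, #0x3f → r0=0x3f
body[6] add  r1, r3, #12 → r1=0xb9
body[7] sub  r4, r0, r2 → r4=0x99
epilogue: pop r2=0xe4, sp=0x8d
epilogue: pop r1=0xa6, sp=0x8e
r0: caller-saved, written=True
r1: callee-saved, written=True
r2: callee-saved, written=True
r4: caller-saved, written=True

SURVIVE = r1,r2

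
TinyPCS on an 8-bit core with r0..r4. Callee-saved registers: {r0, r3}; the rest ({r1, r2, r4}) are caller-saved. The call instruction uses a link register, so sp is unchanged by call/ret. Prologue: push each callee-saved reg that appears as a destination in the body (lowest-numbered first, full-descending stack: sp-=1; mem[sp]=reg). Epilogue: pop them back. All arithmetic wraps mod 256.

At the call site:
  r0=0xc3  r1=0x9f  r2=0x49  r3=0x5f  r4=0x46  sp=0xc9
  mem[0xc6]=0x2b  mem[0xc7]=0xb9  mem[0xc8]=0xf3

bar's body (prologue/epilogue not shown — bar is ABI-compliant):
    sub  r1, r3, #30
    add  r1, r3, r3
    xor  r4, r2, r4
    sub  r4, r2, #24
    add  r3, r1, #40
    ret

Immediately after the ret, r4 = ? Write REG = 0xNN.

REG = 0x31

prologue: push r3 → mem[0xc8]=0x5f, sp=0xc8
body[0] sub  r1, r3, #30 → r1=0x41
body[1] add  r1, r3, r3 → r1=0xbe
body[2] xor  r4, r2, r4 → r4=0x0f
body[3] sub  r4, r2, #24 → r4=0x31
body[4] add  r3, r1, #40 → r3=0xe6
epilogue: pop r3=0x5f, sp=0xc9
r4 is caller-saved → body value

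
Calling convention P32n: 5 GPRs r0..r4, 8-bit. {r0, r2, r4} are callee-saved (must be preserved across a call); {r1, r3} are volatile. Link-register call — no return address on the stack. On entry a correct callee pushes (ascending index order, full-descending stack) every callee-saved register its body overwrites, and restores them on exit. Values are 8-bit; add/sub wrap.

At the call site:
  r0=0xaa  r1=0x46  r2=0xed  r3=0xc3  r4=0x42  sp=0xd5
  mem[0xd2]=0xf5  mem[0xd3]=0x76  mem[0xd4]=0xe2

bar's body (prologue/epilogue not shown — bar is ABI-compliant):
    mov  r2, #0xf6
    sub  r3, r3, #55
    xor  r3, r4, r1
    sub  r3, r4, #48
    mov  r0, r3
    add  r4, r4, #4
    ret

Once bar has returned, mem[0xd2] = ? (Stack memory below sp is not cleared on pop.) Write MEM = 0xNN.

prologue: push r0 -> mem[0xd4]=0xaa, sp=0xd4
prologue: push r2 -> mem[0xd3]=0xed, sp=0xd3
prologue: push r4 -> mem[0xd2]=0x42, sp=0xd2
body[0] mov  r2, #0xf6 -> r2=0xf6
body[1] sub  r3, r3, #55 -> r3=0x8c
body[2] xor  r3, r4, r1 -> r3=0x04
body[3] sub  r3, r4, #48 -> r3=0x12
body[4] mov  r0, r3 -> r0=0x12
body[5] add  r4, r4, #4 -> r4=0x46
epilogue: pop r4=0x42, sp=0xd3
epilogue: pop r2=0xed, sp=0xd4
epilogue: pop r0=0xaa, sp=0xd5
prologue pushed ['r0', 'r2', 'r4'] at ['0xd4', '0xd3', '0xd2']

MEM = 0x42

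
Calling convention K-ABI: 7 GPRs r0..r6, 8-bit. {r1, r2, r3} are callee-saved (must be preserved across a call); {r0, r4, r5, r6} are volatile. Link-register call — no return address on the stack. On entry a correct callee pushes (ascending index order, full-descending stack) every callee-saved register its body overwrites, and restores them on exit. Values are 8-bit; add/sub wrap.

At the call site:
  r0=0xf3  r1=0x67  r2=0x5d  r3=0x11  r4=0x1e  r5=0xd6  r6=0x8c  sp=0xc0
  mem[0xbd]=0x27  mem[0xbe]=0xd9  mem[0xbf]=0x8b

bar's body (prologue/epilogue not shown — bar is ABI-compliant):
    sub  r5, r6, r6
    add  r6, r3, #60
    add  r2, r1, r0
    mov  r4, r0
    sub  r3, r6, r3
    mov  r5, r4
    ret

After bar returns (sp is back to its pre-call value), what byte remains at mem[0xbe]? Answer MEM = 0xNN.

prologue: push r2 -> mem[0xbf]=0x5d, sp=0xbf
prologue: push r3 -> mem[0xbe]=0x11, sp=0xbe
body[0] sub  r5, r6, r6 -> r5=0x00
body[1] add  r6, r3, #60 -> r6=0x4d
body[2] add  r2, r1, r0 -> r2=0x5a
body[3] mov  r4, r0 -> r4=0xf3
body[4] sub  r3, r6, r3 -> r3=0x3c
body[5] mov  r5, r4 -> r5=0xf3
epilogue: pop r3=0x11, sp=0xbf
epilogue: pop r2=0x5d, sp=0xc0
prologue pushed ['r2', 'r3'] at ['0xbf', '0xbe']

MEM = 0x11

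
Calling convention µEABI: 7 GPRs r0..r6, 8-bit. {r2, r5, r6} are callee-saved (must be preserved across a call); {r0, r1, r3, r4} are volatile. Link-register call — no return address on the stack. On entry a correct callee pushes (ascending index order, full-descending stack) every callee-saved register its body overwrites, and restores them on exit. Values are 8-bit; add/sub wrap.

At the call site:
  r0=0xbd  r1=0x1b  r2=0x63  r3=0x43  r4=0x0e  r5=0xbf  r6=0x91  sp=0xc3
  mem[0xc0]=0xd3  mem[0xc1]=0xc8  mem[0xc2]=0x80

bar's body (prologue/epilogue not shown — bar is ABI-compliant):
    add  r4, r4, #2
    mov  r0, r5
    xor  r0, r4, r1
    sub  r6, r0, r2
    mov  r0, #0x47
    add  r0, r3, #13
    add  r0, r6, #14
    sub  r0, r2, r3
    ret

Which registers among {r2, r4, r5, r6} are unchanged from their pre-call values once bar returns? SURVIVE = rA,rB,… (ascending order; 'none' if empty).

prologue: push r6 -> mem[0xc2]=0x91, sp=0xc2
body[0] add  r4, r4, #2 -> r4=0x10
body[1] mov  r0, r5 -> r0=0xbf
body[2] xor  r0, r4, r1 -> r0=0x0b
body[3] sub  r6, r0, r2 -> r6=0xa8
body[4] mov  r0, #0x47 -> r0=0x47
body[5] add  r0, r3, #13 -> r0=0x50
body[6] add  r0, r6, #14 -> r0=0xb6
body[7] sub  r0, r2, r3 -> r0=0x20
epilogue: pop r6=0x91, sp=0xc3
r2: callee-saved, written=False
r4: caller-saved, written=True
r5: callee-saved, written=False
r6: callee-saved, written=True

SURVIVE = r2,r5,r6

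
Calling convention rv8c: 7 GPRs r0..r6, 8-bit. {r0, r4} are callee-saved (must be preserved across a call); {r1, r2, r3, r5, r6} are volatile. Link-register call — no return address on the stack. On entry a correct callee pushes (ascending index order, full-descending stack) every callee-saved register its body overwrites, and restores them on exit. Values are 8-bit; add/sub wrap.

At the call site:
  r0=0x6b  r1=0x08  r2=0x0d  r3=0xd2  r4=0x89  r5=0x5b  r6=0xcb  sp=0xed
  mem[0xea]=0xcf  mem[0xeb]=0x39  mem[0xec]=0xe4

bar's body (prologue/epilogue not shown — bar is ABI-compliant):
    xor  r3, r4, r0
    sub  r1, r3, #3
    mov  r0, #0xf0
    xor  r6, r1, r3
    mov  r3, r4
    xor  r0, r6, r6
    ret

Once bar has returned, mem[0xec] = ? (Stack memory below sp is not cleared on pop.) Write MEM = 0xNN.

MEM = 0x6b

prologue: push r0 → mem[0xec]=0x6b, sp=0xec
body[0] xor  r3, r4, r0 → r3=0xe2
body[1] sub  r1, r3, #3 → r1=0xdf
body[2] mov  r0, #0xf0 → r0=0xf0
body[3] xor  r6, r1, r3 → r6=0x3d
body[4] mov  r3, r4 → r3=0x89
body[5] xor  r0, r6, r6 → r0=0x00
epilogue: pop r0=0x6b, sp=0xed
prologue pushed ['r0'] at ['0xec']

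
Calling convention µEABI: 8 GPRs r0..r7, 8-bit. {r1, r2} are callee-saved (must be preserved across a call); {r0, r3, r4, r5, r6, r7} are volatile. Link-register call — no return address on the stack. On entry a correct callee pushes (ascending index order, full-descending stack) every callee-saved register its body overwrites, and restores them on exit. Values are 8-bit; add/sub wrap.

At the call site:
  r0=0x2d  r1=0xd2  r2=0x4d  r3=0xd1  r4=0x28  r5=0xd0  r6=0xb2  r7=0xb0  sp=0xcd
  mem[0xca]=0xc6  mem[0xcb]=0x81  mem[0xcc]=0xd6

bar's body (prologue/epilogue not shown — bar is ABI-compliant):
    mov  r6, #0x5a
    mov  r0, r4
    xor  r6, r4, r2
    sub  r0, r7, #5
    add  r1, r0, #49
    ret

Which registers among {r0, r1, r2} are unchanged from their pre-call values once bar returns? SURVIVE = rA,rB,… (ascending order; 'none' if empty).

prologue: push r1 -> mem[0xcc]=0xd2, sp=0xcc
body[0] mov  r6, #0x5a -> r6=0x5a
body[1] mov  r0, r4 -> r0=0x28
body[2] xor  r6, r4, r2 -> r6=0x65
body[3] sub  r0, r7, #5 -> r0=0xab
body[4] add  r1, r0, #49 -> r1=0xdc
epilogue: pop r1=0xd2, sp=0xcd
r0: caller-saved, written=True
r1: callee-saved, written=True
r2: callee-saved, written=False

SURVIVE = r1,r2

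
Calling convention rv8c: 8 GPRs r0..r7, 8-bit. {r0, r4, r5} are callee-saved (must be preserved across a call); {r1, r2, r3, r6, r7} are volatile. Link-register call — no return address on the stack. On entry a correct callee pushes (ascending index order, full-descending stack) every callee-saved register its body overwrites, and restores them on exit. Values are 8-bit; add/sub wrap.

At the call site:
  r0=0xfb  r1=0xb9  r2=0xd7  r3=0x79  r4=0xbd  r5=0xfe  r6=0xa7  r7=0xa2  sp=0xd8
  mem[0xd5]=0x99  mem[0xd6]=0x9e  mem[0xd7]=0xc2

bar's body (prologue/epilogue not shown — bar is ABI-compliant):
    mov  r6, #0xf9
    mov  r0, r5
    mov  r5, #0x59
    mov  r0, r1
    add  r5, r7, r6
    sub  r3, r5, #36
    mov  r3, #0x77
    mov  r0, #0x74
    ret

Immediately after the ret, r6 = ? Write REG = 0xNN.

prologue: push r0 → mem[0xd7]=0xfb, sp=0xd7
prologue: push r5 → mem[0xd6]=0xfe, sp=0xd6
body[0] mov  r6, #0xf9 → r6=0xf9
body[1] mov  r0, r5 → r0=0xfe
body[2] mov  r5, #0x59 → r5=0x59
body[3] mov  r0, r1 → r0=0xb9
body[4] add  r5, r7, r6 → r5=0x9b
body[5] sub  r3, r5, #36 → r3=0x77
body[6] mov  r3, #0x77 → r3=0x77
body[7] mov  r0, #0x74 → r0=0x74
epilogue: pop r5=0xfe, sp=0xd7
epilogue: pop r0=0xfb, sp=0xd8
r6 is caller-saved → body value

REG = 0xf9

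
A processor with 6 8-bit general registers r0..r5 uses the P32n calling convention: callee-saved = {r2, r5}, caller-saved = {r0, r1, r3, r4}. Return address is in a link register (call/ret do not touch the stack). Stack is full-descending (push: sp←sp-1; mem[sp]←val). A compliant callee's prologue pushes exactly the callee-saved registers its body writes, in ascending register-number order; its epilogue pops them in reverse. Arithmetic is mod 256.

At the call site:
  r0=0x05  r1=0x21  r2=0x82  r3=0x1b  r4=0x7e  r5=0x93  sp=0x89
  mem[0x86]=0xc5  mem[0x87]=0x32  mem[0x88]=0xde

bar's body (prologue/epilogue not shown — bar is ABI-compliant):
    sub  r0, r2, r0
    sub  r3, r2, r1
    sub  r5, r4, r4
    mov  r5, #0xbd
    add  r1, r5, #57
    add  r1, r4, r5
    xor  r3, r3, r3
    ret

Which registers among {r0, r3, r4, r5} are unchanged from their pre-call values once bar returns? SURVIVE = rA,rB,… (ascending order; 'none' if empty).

prologue: push r5 -> mem[0x88]=0x93, sp=0x88
body[0] sub  r0, r2, r0 -> r0=0x7d
body[1] sub  r3, r2, r1 -> r3=0x61
body[2] sub  r5, r4, r4 -> r5=0x00
body[3] mov  r5, #0xbd -> r5=0xbd
body[4] add  r1, r5, #57 -> r1=0xf6
body[5] add  r1, r4, r5 -> r1=0x3b
body[6] xor  r3, r3, r3 -> r3=0x00
epilogue: pop r5=0x93, sp=0x89
r0: caller-saved, written=True
r3: caller-saved, written=True
r4: caller-saved, written=False
r5: callee-saved, written=True

SURVIVE = r4,r5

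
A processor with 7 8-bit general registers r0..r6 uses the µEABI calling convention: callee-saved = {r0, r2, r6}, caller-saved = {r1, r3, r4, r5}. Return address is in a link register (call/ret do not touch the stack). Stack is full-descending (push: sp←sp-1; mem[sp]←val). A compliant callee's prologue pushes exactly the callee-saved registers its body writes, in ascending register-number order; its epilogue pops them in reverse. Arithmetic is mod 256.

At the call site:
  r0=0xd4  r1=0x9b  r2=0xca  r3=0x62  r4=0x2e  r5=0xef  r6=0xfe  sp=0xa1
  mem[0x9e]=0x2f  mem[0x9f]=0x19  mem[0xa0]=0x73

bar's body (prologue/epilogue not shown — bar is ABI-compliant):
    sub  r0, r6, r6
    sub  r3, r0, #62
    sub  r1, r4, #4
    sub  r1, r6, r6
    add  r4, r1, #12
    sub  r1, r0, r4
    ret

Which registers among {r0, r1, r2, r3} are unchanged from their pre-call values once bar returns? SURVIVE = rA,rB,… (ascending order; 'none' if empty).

prologue: push r0 -> mem[0xa0]=0xd4, sp=0xa0
body[0] sub  r0, r6, r6 -> r0=0x00
body[1] sub  r3, r0, #62 -> r3=0xc2
body[2] sub  r1, r4, #4 -> r1=0x2a
body[3] sub  r1, r6, r6 -> r1=0x00
body[4] add  r4, r1, #12 -> r4=0x0c
body[5] sub  r1, r0, r4 -> r1=0xf4
epilogue: pop r0=0xd4, sp=0xa1
r0: callee-saved, written=True
r1: caller-saved, written=True
r2: callee-saved, written=False
r3: caller-saved, written=True

SURVIVE = r0,r2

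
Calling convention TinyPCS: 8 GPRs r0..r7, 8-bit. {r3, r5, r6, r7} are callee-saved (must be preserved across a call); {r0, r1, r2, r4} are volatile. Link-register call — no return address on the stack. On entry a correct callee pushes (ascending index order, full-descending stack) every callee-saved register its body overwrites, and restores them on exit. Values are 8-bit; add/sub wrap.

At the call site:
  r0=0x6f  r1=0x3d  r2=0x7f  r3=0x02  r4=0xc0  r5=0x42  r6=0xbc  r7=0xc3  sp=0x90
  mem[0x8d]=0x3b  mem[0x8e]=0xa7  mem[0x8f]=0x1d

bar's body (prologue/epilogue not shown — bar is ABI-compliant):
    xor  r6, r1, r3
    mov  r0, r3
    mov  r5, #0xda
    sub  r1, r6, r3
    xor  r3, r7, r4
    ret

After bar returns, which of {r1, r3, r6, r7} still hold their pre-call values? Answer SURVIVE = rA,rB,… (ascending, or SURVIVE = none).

prologue: push r3 -> mem[0x8f]=0x02, sp=0x8f
prologue: push r5 -> mem[0x8e]=0x42, sp=0x8e
prologue: push r6 -> mem[0x8d]=0xbc, sp=0x8d
body[0] xor  r6, r1, r3 -> r6=0x3f
body[1] mov  r0, r3 -> r0=0x02
body[2] mov  r5, #0xda -> r5=0xda
body[3] sub  r1, r6, r3 -> r1=0x3d
body[4] xor  r3, r7, r4 -> r3=0x03
epilogue: pop r6=0xbc, sp=0x8e
epilogue: pop r5=0x42, sp=0x8f
epilogue: pop r3=0x02, sp=0x90
r1: caller-saved, written=True
r3: callee-saved, written=True
r6: callee-saved, written=True
r7: callee-saved, written=False

SURVIVE = r1,r3,r6,r7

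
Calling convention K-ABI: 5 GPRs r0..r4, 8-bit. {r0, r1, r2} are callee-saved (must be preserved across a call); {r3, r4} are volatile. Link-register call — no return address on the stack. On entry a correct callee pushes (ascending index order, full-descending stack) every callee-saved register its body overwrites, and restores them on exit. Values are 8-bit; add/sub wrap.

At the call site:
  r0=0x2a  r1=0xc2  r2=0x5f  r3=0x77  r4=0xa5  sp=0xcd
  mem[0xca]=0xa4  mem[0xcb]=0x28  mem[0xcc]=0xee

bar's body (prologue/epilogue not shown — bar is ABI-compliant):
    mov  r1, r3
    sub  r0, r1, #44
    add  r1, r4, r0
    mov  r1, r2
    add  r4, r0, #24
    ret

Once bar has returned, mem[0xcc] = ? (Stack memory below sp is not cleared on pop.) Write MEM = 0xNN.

prologue: push r0 -> mem[0xcc]=0x2a, sp=0xcc
prologue: push r1 -> mem[0xcb]=0xc2, sp=0xcb
body[0] mov  r1, r3 -> r1=0x77
body[1] sub  r0, r1, #44 -> r0=0x4b
body[2] add  r1, r4, r0 -> r1=0xf0
body[3] mov  r1, r2 -> r1=0x5f
body[4] add  r4, r0, #24 -> r4=0x63
epilogue: pop r1=0xc2, sp=0xcc
epilogue: pop r0=0x2a, sp=0xcd
prologue pushed ['r0', 'r1'] at ['0xcc', '0xcb']

MEM = 0x2a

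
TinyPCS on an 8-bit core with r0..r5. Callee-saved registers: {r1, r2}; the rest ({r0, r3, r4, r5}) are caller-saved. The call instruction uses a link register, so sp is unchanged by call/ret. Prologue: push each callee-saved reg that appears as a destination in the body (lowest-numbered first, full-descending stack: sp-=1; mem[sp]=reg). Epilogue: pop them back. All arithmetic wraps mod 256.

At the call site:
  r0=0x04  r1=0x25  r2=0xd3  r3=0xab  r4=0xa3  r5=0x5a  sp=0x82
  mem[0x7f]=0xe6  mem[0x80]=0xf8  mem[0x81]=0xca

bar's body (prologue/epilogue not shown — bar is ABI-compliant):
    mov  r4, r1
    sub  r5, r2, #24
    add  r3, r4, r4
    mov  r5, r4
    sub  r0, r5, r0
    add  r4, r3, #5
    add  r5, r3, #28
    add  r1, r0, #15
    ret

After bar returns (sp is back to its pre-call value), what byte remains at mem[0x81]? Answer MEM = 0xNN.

prologue: push r1 -> mem[0x81]=0x25, sp=0x81
body[0] mov  r4, r1 -> r4=0x25
body[1] sub  r5, r2, #24 -> r5=0xbb
body[2] add  r3, r4, r4 -> r3=0x4a
body[3] mov  r5, r4 -> r5=0x25
body[4] sub  r0, r5, r0 -> r0=0x21
body[5] add  r4, r3, #5 -> r4=0x4f
body[6] add  r5, r3, #28 -> r5=0x66
body[7] add  r1, r0, #15 -> r1=0x30
epilogue: pop r1=0x25, sp=0x82
prologue pushed ['r1'] at ['0x81']

MEM = 0x25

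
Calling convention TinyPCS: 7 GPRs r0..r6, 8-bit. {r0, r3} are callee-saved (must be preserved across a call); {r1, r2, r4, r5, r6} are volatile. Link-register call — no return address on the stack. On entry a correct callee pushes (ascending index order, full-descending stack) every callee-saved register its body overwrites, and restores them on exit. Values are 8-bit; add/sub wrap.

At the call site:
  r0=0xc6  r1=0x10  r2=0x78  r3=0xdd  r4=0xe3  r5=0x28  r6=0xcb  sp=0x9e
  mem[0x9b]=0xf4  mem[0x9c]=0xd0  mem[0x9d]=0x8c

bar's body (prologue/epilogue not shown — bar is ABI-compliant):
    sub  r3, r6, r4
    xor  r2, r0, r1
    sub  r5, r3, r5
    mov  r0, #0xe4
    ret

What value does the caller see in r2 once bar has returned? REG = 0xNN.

REG = 0xd6

prologue: push r0 → mem[0x9d]=0xc6, sp=0x9d
prologue: push r3 → mem[0x9c]=0xdd, sp=0x9c
body[0] sub  r3, r6, r4 → r3=0xe8
body[1] xor  r2, r0, r1 → r2=0xd6
body[2] sub  r5, r3, r5 → r5=0xc0
body[3] mov  r0, #0xe4 → r0=0xe4
epilogue: pop r3=0xdd, sp=0x9d
epilogue: pop r0=0xc6, sp=0x9e
r2 is caller-saved → body value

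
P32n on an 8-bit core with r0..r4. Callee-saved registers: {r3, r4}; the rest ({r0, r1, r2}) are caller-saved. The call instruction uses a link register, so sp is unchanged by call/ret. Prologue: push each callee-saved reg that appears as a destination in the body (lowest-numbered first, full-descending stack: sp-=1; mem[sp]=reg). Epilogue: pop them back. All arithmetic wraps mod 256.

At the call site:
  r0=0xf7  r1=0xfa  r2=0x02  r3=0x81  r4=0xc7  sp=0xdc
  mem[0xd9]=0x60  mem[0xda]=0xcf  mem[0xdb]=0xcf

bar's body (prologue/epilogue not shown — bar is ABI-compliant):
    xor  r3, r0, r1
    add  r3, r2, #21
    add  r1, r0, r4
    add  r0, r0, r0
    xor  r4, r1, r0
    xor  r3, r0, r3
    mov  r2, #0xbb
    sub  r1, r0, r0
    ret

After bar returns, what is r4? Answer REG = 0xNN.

REG = 0xc7

prologue: push r3 -> mem[0xdb]=0x81, sp=0xdb
prologue: push r4 -> mem[0xda]=0xc7, sp=0xda
body[0] xor  r3, r0, r1 -> r3=0x0d
body[1] add  r3, r2, #21 -> r3=0x17
body[2] add  r1, r0, r4 -> r1=0xbe
body[3] add  r0, r0, r0 -> r0=0xee
body[4] xor  r4, r1, r0 -> r4=0x50
body[5] xor  r3, r0, r3 -> r3=0xf9
body[6] mov  r2, #0xbb -> r2=0xbb
body[7] sub  r1, r0, r0 -> r1=0x00
epilogue: pop r4=0xc7, sp=0xdb
epilogue: pop r3=0x81, sp=0xdc
r4 is callee-saved -> restored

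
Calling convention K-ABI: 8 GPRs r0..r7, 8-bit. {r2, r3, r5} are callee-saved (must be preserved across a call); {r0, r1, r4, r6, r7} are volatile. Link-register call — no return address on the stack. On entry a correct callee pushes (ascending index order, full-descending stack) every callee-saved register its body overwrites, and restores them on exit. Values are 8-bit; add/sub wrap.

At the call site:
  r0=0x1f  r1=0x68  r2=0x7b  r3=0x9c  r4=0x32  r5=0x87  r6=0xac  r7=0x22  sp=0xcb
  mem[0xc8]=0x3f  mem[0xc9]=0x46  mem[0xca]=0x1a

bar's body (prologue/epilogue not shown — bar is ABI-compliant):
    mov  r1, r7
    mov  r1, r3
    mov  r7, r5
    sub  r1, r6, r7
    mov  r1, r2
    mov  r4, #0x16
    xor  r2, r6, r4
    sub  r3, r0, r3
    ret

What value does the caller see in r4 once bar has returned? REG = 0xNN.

REG = 0x16

prologue: push r2 -> mem[0xca]=0x7b, sp=0xca
prologue: push r3 -> mem[0xc9]=0x9c, sp=0xc9
body[0] mov  r1, r7 -> r1=0x22
body[1] mov  r1, r3 -> r1=0x9c
body[2] mov  r7, r5 -> r7=0x87
body[3] sub  r1, r6, r7 -> r1=0x25
body[4] mov  r1, r2 -> r1=0x7b
body[5] mov  r4, #0x16 -> r4=0x16
body[6] xor  r2, r6, r4 -> r2=0xba
body[7] sub  r3, r0, r3 -> r3=0x83
epilogue: pop r3=0x9c, sp=0xca
epilogue: pop r2=0x7b, sp=0xcb
r4 is caller-saved -> body value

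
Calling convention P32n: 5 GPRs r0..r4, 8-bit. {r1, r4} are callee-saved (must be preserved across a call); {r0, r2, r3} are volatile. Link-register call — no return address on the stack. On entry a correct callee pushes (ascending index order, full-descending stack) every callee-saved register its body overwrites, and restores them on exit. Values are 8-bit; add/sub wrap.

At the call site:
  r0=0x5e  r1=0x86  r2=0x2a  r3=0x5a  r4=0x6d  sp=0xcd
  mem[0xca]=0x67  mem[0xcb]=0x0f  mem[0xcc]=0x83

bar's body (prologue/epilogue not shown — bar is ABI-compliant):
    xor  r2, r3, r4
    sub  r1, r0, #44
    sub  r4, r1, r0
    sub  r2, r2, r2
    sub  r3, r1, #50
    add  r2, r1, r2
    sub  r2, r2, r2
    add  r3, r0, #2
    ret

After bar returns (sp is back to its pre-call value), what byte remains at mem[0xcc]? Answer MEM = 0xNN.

MEM = 0x86

prologue: push r1 -> mem[0xcc]=0x86, sp=0xcc
prologue: push r4 -> mem[0xcb]=0x6d, sp=0xcb
body[0] xor  r2, r3, r4 -> r2=0x37
body[1] sub  r1, r0, #44 -> r1=0x32
body[2] sub  r4, r1, r0 -> r4=0xd4
body[3] sub  r2, r2, r2 -> r2=0x00
body[4] sub  r3, r1, #50 -> r3=0x00
body[5] add  r2, r1, r2 -> r2=0x32
body[6] sub  r2, r2, r2 -> r2=0x00
body[7] add  r3, r0, #2 -> r3=0x60
epilogue: pop r4=0x6d, sp=0xcc
epilogue: pop r1=0x86, sp=0xcd
prologue pushed ['r1', 'r4'] at ['0xcc', '0xcb']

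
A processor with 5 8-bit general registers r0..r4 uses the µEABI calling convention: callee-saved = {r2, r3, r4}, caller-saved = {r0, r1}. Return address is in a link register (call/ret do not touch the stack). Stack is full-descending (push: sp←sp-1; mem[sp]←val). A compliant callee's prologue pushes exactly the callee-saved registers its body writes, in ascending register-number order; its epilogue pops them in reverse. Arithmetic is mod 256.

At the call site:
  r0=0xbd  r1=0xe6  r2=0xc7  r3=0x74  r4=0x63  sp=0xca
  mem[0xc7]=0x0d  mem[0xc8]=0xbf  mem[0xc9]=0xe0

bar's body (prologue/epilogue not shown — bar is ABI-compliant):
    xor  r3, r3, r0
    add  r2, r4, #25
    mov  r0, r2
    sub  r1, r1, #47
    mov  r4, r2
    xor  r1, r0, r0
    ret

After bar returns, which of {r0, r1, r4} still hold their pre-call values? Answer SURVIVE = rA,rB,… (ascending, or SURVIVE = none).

SURVIVE = r4

prologue: push r2 → mem[0xc9]=0xc7, sp=0xc9
prologue: push r3 → mem[0xc8]=0x74, sp=0xc8
prologue: push r4 → mem[0xc7]=0x63, sp=0xc7
body[0] xor  r3, r3, r0 → r3=0xc9
body[1] add  r2, r4, #25 → r2=0x7c
body[2] mov  r0, r2 → r0=0x7c
body[3] sub  r1, r1, #47 → r1=0xb7
body[4] mov  r4, r2 → r4=0x7c
body[5] xor  r1, r0, r0 → r1=0x00
epilogue: pop r4=0x63, sp=0xc8
epilogue: pop r3=0x74, sp=0xc9
epilogue: pop r2=0xc7, sp=0xca
r0: caller-saved, written=True
r1: caller-saved, written=True
r4: callee-saved, written=True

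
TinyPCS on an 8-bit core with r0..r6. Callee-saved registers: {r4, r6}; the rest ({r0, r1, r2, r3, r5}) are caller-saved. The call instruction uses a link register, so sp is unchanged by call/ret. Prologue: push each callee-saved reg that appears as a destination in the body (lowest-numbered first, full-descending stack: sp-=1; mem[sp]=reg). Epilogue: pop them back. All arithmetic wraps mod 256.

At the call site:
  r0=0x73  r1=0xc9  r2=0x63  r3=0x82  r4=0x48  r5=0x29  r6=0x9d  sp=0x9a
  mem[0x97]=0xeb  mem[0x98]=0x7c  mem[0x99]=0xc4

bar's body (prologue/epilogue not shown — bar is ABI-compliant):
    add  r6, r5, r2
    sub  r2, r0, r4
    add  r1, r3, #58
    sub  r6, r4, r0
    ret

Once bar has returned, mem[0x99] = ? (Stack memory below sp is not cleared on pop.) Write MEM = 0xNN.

MEM = 0x9d

prologue: push r6 → mem[0x99]=0x9d, sp=0x99
body[0] add  r6, r5, r2 → r6=0x8c
body[1] sub  r2, r0, r4 → r2=0x2b
body[2] add  r1, r3, #58 → r1=0xbc
body[3] sub  r6, r4, r0 → r6=0xd5
epilogue: pop r6=0x9d, sp=0x9a
prologue pushed ['r6'] at ['0x99']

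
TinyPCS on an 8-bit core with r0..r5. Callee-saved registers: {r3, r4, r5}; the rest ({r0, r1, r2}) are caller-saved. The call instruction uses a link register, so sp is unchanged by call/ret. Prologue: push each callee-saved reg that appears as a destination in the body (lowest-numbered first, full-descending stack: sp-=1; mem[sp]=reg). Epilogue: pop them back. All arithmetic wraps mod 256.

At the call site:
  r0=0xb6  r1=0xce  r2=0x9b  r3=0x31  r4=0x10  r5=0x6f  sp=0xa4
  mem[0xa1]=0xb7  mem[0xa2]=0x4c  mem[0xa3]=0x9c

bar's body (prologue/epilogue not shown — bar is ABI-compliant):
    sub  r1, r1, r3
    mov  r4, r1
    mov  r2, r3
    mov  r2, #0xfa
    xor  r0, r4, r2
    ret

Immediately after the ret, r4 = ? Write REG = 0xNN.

REG = 0x10

prologue: push r4 -> mem[0xa3]=0x10, sp=0xa3
body[0] sub  r1, r1, r3 -> r1=0x9d
body[1] mov  r4, r1 -> r4=0x9d
body[2] mov  r2, r3 -> r2=0x31
body[3] mov  r2, #0xfa -> r2=0xfa
body[4] xor  r0, r4, r2 -> r0=0x67
epilogue: pop r4=0x10, sp=0xa4
r4 is callee-saved -> restored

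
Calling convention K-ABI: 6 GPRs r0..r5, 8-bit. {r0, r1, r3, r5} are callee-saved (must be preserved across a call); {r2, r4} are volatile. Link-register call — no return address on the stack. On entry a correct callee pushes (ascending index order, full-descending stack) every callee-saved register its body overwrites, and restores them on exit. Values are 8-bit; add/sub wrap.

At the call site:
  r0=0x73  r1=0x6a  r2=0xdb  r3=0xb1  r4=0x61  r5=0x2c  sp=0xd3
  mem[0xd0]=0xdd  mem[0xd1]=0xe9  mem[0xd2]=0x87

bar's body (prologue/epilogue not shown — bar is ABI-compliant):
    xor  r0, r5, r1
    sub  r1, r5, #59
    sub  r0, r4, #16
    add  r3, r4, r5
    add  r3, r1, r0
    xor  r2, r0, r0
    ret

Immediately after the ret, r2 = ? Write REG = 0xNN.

prologue: push r0 → mem[0xd2]=0x73, sp=0xd2
prologue: push r1 → mem[0xd1]=0x6a, sp=0xd1
prologue: push r3 → mem[0xd0]=0xb1, sp=0xd0
body[0] xor  r0, r5, r1 → r0=0x46
body[1] sub  r1, r5, #59 → r1=0xf1
body[2] sub  r0, r4, #16 → r0=0x51
body[3] add  r3, r4, r5 → r3=0x8d
body[4] add  r3, r1, r0 → r3=0x42
body[5] xor  r2, r0, r0 → r2=0x00
epilogue: pop r3=0xb1, sp=0xd1
epilogue: pop r1=0x6a, sp=0xd2
epilogue: pop r0=0x73, sp=0xd3
r2 is caller-saved → body value

REG = 0x00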